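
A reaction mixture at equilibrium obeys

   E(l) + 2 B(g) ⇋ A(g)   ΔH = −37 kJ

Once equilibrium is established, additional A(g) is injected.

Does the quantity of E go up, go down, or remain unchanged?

Adding A (g), a product, drives the reaction to the left.
The net shift is to the left. E is a reactant, so its amount increases.

increases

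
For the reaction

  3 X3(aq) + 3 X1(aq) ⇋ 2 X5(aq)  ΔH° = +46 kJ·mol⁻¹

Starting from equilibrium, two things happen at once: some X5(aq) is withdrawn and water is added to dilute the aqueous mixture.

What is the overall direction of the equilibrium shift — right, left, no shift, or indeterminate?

Removing X5 (aq), a product, drives the reaction to the right.
Dilution lowers every aqueous concentration by the same factor. Δn_aq = 2 − 6 = -4, so the system shifts toward the side with more dissolved moles — to the left.
The individual effects push in opposite directions; without quantitative information the net direction cannot be determined.

cannot be determined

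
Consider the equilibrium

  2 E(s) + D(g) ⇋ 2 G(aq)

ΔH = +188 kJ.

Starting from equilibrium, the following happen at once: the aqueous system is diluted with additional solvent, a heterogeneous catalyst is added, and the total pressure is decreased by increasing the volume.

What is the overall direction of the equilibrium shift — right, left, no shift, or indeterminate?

Dilution lowers every aqueous concentration by the same factor. Δn_aq = 2 − 0 = +2, so the system shifts toward the side with more dissolved moles — to the right.
A catalyst speeds both forward and reverse rates equally; it changes neither Q nor K — no shift from this change.
Gas moles: reactants 1, products 0 (Δn_gas = -1). Expansion shifts the system toward the side with more moles of gas — to the left.
The individual effects push in opposite directions; without quantitative information the net direction cannot be determined.

cannot be determined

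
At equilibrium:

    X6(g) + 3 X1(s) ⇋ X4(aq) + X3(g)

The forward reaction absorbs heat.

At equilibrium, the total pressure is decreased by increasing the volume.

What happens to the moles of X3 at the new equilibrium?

unchanged

Gas moles: reactants 1, products 1. Δn_gas = 0, so a volume change leaves Q equal to K — no shift from this change.
No net shift occurs, so the amount of X3 is unchanged.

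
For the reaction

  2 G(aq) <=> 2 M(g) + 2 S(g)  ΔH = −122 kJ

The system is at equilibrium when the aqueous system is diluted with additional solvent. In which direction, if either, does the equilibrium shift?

Dilution lowers every aqueous concentration by the same factor. Δn_aq = 0 − 2 = -2, so the system shifts toward the side with more dissolved moles — to the left.

left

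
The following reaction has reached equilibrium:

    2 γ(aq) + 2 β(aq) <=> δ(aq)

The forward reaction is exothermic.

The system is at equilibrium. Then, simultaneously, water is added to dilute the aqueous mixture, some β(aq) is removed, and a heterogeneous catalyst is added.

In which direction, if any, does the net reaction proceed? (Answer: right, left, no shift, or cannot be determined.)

left

Dilution lowers every aqueous concentration by the same factor. Δn_aq = 1 − 4 = -3, so the system shifts toward the side with more dissolved moles — to the left.
Removing β (aq), a reactant, drives the reaction to the left.
A catalyst speeds both forward and reverse rates equally; it changes neither Q nor K — no shift from this change.
Only the nonzero effect(s) matter; the net shift is to the left.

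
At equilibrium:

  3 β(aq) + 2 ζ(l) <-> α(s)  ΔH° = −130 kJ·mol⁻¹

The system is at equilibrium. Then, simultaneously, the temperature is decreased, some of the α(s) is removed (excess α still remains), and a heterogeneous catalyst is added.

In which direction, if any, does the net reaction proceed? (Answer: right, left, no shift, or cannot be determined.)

right

The forward reaction is exothermic. Lowering T favours the exothermic direction — shift to the right.
α is a pure solid; its activity is 1 regardless of amount, so Q is unaffected — no shift from this change.
A catalyst speeds both forward and reverse rates equally; it changes neither Q nor K — no shift from this change.
Only the nonzero effect(s) matter; the net shift is to the right.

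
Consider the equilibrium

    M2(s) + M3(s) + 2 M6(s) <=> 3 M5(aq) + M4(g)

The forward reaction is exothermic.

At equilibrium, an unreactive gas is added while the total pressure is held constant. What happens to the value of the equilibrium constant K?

unchanged

The equilibrium constant depends only on temperature. This perturbation may move the position of equilibrium, but since T is unchanged, K itself is unchanged.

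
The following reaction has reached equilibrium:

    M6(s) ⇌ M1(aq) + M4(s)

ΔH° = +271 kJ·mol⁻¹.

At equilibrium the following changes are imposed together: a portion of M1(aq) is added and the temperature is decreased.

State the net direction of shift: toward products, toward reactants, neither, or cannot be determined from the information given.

Adding M1 (aq), a product, drives the reaction to the left.
The forward reaction is endothermic. Lowering T favours the exothermic direction — shift to the left.
All effects act in the same direction — net shift to the left.

left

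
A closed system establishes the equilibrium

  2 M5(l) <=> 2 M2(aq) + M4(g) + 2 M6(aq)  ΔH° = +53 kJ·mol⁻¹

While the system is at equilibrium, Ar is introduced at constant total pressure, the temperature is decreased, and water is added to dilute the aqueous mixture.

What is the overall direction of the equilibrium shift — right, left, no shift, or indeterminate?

cannot be determined

Adding inert gas at constant total pressure expands the volume and lowers every reacting partial pressure. With Δn_gas = 1 − 0 = +1, Q moves away from K toward the side with fewer gas moles, so the system shifts toward the side with more gas moles — to the right.
The forward reaction is endothermic. Lowering T favours the exothermic direction — shift to the left.
Dilution lowers every aqueous concentration by the same factor. Δn_aq = 4 − 0 = +4, so the system shifts toward the side with more dissolved moles — to the right.
The individual effects push in opposite directions; without quantitative information the net direction cannot be determined.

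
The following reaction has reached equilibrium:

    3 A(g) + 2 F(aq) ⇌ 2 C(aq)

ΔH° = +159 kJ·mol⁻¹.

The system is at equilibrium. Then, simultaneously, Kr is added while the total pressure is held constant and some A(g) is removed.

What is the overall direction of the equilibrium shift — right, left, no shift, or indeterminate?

left

Adding inert gas at constant total pressure expands the volume and lowers every reacting partial pressure. With Δn_gas = 0 − 3 = -3, Q moves away from K toward the side with fewer gas moles, so the system shifts toward the side with more gas moles — to the left.
Removing A (g), a reactant, drives the reaction to the left.
All effects act in the same direction — net shift to the left.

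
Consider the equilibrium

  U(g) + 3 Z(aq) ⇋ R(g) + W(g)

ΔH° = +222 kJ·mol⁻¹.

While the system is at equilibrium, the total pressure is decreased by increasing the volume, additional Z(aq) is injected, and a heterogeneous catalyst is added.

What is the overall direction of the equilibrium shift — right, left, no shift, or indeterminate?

right

Gas moles: reactants 1, products 2 (Δn_gas = +1). Expansion shifts the system toward the side with more moles of gas — to the right.
Adding Z (aq), a reactant, drives the reaction to the right.
A catalyst speeds both forward and reverse rates equally; it changes neither Q nor K — no shift from this change.
Only the nonzero effect(s) matter; the net shift is to the right.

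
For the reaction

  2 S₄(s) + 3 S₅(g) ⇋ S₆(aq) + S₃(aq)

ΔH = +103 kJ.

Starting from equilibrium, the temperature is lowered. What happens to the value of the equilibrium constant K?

decreases

K depends on temperature via the van 't Hoff relation. The forward reaction is endothermic, so lowering T decreases K.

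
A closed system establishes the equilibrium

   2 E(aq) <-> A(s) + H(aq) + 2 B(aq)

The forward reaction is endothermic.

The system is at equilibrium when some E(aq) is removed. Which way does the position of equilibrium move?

Removing E (aq), a reactant, drives the reaction to the left.

left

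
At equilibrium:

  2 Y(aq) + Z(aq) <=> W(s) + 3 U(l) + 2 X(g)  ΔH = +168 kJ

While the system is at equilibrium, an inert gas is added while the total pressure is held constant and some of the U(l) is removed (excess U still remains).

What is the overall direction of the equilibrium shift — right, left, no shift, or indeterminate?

Adding inert gas at constant total pressure expands the volume and lowers every reacting partial pressure. With Δn_gas = 2 − 0 = +2, Q moves away from K toward the side with fewer gas moles, so the system shifts toward the side with more gas moles — to the right.
U is a pure liquid; its activity is 1 regardless of amount, so Q is unaffected — no shift from this change.
Only the nonzero effect(s) matter; the net shift is to the right.

right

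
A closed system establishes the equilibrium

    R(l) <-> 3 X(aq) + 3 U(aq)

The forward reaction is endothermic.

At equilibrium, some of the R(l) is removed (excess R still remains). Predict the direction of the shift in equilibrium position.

R is a pure liquid; its activity is 1 regardless of amount, so Q is unaffected — no shift from this change.

no shift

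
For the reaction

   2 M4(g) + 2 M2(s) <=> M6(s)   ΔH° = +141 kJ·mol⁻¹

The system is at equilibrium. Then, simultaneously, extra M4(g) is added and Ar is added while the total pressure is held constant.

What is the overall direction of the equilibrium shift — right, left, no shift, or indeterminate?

Adding M4 (g), a reactant, drives the reaction to the right.
Adding inert gas at constant total pressure expands the volume and lowers every reacting partial pressure. With Δn_gas = 0 − 2 = -2, Q moves away from K toward the side with fewer gas moles, so the system shifts toward the side with more gas moles — to the left.
The individual effects push in opposite directions; without quantitative information the net direction cannot be determined.

cannot be determined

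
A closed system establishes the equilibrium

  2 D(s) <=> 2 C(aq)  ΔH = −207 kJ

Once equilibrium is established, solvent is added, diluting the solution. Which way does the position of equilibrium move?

Dilution lowers every aqueous concentration by the same factor. Δn_aq = 2 − 0 = +2, so the system shifts toward the side with more dissolved moles — to the right.

right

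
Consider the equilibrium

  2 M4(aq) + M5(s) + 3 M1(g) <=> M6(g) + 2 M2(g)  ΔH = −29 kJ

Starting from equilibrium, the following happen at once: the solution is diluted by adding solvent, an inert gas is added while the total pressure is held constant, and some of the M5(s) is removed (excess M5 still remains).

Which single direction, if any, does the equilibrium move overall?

Dilution lowers every aqueous concentration by the same factor. Δn_aq = 0 − 2 = -2, so the system shifts toward the side with more dissolved moles — to the left.
Adding inert gas at constant total pressure expands the volume, scaling every reacting partial pressure by the same factor. Δn_gas = 3 − 3 = 0, so Q is unchanged — no shift.
M5 is a pure solid; its activity is 1 regardless of amount, so Q is unaffected — no shift from this change.
Only the nonzero effect(s) matter; the net shift is to the left.

left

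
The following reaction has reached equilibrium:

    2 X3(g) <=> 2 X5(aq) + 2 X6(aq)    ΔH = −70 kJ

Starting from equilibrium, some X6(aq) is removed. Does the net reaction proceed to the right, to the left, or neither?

Removing X6 (aq), a product, drives the reaction to the right.

right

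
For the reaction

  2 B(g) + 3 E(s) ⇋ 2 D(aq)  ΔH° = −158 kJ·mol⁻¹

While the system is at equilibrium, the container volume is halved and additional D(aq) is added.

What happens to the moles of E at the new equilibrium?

Gas moles: reactants 2, products 0 (Δn_gas = -2). Compression shifts the system toward the side with fewer moles of gas — to the right.
Adding D (aq), a product, drives the reaction to the left.
The two effects oppose each other, so the net shift — and hence the change in E — cannot be determined from the given information.

cannot be determined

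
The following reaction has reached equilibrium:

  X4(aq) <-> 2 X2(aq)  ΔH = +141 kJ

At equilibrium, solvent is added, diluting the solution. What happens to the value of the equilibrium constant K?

The equilibrium constant depends only on temperature. This perturbation may move the position of equilibrium, but since T is unchanged, K itself is unchanged.

unchanged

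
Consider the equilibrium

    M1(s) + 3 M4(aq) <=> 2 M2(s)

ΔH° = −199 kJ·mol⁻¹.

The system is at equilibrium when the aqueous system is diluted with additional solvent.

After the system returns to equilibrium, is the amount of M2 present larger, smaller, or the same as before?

Dilution lowers every aqueous concentration by the same factor. Δn_aq = 0 − 3 = -3, so the system shifts toward the side with more dissolved moles — to the left.
The net shift is to the left. M2 is a product, so its amount decreases.

decreases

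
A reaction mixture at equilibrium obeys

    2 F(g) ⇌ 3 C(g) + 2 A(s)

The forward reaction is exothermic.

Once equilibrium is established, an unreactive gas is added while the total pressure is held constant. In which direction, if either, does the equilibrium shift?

Adding inert gas at constant total pressure expands the volume and lowers every reacting partial pressure. With Δn_gas = 3 − 2 = +1, Q moves away from K toward the side with fewer gas moles, so the system shifts toward the side with more gas moles — to the right.

right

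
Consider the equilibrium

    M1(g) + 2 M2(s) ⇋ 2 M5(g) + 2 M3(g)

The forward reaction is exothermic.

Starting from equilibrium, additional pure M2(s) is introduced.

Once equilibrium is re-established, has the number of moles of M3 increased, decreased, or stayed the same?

M2 is a pure solid; its activity is 1 regardless of amount, so Q is unaffected — no shift from this change.
No net shift occurs, so the amount of M3 is unchanged.

unchanged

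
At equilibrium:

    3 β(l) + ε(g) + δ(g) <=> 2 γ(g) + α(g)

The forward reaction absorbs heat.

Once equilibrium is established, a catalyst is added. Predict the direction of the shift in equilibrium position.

no shift

A catalyst speeds both forward and reverse rates equally; it changes neither Q nor K — no shift from this change.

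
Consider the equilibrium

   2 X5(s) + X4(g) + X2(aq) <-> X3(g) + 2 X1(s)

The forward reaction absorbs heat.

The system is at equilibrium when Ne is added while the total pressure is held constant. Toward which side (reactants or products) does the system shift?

no shift

Adding inert gas at constant total pressure expands the volume, scaling every reacting partial pressure by the same factor. Δn_gas = 1 − 1 = 0, so Q is unchanged — no shift.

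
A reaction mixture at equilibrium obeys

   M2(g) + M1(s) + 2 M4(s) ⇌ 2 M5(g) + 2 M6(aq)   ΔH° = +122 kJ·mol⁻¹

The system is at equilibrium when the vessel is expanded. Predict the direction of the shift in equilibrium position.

right

Gas moles: reactants 1, products 2 (Δn_gas = +1). Expansion shifts the system toward the side with more moles of gas — to the right.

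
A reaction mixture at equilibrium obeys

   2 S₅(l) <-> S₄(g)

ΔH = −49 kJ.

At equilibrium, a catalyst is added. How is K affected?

The equilibrium constant depends only on temperature. This perturbation changes neither the position of equilibrium nor K.

unchanged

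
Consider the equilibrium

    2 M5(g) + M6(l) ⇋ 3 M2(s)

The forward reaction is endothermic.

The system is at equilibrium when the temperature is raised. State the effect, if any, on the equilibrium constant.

increases

K depends on temperature via the van 't Hoff relation. The forward reaction is endothermic, so raising T increases K.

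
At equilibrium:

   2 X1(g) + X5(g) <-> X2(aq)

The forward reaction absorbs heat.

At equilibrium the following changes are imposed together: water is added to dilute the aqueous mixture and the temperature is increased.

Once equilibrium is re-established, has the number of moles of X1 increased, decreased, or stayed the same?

decreases

Dilution lowers every aqueous concentration by the same factor. Δn_aq = 1 − 0 = +1, so the system shifts toward the side with more dissolved moles — to the right.
The forward reaction is endothermic. Raising T favours the endothermic direction — shift to the right.
The net shift is to the right. X1 is a reactant, so its amount decreases.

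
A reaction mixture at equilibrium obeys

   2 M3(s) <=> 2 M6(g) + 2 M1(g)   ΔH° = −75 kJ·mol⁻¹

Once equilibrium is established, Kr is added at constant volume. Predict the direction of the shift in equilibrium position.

no shift

At constant volume, adding an inert gas leaves every reacting species' partial pressure unchanged, so Q is unchanged — no shift from this change.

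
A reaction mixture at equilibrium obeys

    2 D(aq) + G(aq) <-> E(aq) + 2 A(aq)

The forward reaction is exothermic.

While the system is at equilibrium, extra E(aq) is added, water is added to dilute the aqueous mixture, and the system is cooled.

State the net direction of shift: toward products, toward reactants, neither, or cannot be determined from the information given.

cannot be determined

Adding E (aq), a product, drives the reaction to the left.
Dilution scales every aqueous concentration by the same factor. Δn_aq = 3 − 3 = 0, so Q is unchanged — no shift.
The forward reaction is exothermic. Lowering T favours the exothermic direction — shift to the right.
The individual effects push in opposite directions; without quantitative information the net direction cannot be determined.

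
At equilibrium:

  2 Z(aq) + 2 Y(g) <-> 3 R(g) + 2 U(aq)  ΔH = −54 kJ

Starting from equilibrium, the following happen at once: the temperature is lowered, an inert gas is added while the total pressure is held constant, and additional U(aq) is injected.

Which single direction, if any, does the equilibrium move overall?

cannot be determined

The forward reaction is exothermic. Lowering T favours the exothermic direction — shift to the right.
Adding inert gas at constant total pressure expands the volume and lowers every reacting partial pressure. With Δn_gas = 3 − 2 = +1, Q moves away from K toward the side with fewer gas moles, so the system shifts toward the side with more gas moles — to the right.
Adding U (aq), a product, drives the reaction to the left.
The individual effects push in opposite directions; without quantitative information the net direction cannot be determined.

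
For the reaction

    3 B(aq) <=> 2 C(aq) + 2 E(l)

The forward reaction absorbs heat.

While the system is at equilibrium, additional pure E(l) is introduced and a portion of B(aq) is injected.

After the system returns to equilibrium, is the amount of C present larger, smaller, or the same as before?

increases

E is a pure liquid; its activity is 1 regardless of amount, so Q is unaffected — no shift from this change.
Adding B (aq), a reactant, drives the reaction to the right.
The net shift is to the right. C is a product, so its amount increases.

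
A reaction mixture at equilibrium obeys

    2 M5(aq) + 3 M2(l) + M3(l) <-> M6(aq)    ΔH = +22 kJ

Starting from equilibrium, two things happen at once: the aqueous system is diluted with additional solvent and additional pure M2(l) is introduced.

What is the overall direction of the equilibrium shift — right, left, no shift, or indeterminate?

Dilution lowers every aqueous concentration by the same factor. Δn_aq = 1 − 2 = -1, so the system shifts toward the side with more dissolved moles — to the left.
M2 is a pure liquid; its activity is 1 regardless of amount, so Q is unaffected — no shift from this change.
Only the nonzero effect(s) matter; the net shift is to the left.

left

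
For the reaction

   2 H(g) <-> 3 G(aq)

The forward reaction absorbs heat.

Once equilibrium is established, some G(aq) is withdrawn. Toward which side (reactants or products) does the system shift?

right

Removing G (aq), a product, drives the reaction to the right.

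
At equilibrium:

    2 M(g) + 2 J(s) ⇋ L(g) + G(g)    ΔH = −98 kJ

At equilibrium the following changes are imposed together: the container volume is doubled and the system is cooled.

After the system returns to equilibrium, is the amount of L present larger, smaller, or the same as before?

increases

Gas moles: reactants 2, products 2. Δn_gas = 0, so a volume change leaves Q equal to K — no shift from this change.
The forward reaction is exothermic. Lowering T favours the exothermic direction — shift to the right.
The net shift is to the right. L is a product, so its amount increases.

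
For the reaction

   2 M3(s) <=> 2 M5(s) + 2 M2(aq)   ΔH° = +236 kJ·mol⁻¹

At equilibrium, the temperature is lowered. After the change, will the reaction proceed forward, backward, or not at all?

left

The forward reaction is endothermic. Lowering T favours the exothermic direction — shift to the left.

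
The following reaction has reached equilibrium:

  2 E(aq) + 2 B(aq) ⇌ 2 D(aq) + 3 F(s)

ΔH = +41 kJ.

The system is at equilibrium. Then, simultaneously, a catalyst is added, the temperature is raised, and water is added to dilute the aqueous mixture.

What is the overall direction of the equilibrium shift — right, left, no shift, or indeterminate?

A catalyst speeds both forward and reverse rates equally; it changes neither Q nor K — no shift from this change.
The forward reaction is endothermic. Raising T favours the endothermic direction — shift to the right.
Dilution lowers every aqueous concentration by the same factor. Δn_aq = 2 − 4 = -2, so the system shifts toward the side with more dissolved moles — to the left.
The individual effects push in opposite directions; without quantitative information the net direction cannot be determined.

cannot be determined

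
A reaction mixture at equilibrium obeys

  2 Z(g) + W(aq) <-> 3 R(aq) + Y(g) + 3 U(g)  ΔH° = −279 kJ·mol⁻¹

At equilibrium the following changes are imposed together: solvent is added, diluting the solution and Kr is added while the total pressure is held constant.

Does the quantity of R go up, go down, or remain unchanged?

increases

Dilution lowers every aqueous concentration by the same factor. Δn_aq = 3 − 1 = +2, so the system shifts toward the side with more dissolved moles — to the right.
Adding inert gas at constant total pressure expands the volume and lowers every reacting partial pressure. With Δn_gas = 4 − 2 = +2, Q moves away from K toward the side with fewer gas moles, so the system shifts toward the side with more gas moles — to the right.
The net shift is to the right. R is a product, so its amount increases.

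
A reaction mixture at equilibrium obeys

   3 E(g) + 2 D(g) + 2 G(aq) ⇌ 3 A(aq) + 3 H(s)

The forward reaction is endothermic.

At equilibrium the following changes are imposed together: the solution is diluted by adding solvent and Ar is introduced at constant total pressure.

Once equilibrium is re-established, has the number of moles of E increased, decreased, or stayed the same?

cannot be determined

Dilution lowers every aqueous concentration by the same factor. Δn_aq = 3 − 2 = +1, so the system shifts toward the side with more dissolved moles — to the right.
Adding inert gas at constant total pressure expands the volume and lowers every reacting partial pressure. With Δn_gas = 0 − 5 = -5, Q moves away from K toward the side with fewer gas moles, so the system shifts toward the side with more gas moles — to the left.
The two effects oppose each other, so the net shift — and hence the change in E — cannot be determined from the given information.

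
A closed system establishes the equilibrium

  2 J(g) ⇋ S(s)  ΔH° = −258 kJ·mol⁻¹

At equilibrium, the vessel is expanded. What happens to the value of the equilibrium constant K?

unchanged

The equilibrium constant depends only on temperature. This perturbation may move the position of equilibrium, but since T is unchanged, K itself is unchanged.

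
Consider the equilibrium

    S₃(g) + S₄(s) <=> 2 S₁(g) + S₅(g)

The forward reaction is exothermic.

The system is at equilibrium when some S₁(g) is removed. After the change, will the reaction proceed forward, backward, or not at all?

right

Removing S₁ (g), a product, drives the reaction to the right.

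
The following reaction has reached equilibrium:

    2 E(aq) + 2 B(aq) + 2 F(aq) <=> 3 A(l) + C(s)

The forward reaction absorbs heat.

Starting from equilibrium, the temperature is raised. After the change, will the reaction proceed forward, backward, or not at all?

The forward reaction is endothermic. Raising T favours the endothermic direction — shift to the right.

right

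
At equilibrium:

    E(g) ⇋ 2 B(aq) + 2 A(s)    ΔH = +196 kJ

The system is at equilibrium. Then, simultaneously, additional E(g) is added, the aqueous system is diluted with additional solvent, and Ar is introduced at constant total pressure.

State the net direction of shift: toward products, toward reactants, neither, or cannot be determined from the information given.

cannot be determined

Adding E (g), a reactant, drives the reaction to the right.
Dilution lowers every aqueous concentration by the same factor. Δn_aq = 2 − 0 = +2, so the system shifts toward the side with more dissolved moles — to the right.
Adding inert gas at constant total pressure expands the volume and lowers every reacting partial pressure. With Δn_gas = 0 − 1 = -1, Q moves away from K toward the side with fewer gas moles, so the system shifts toward the side with more gas moles — to the left.
The individual effects push in opposite directions; without quantitative information the net direction cannot be determined.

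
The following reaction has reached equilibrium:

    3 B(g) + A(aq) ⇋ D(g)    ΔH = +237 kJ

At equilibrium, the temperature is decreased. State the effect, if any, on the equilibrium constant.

decreases

K depends on temperature via the van 't Hoff relation. The forward reaction is endothermic, so lowering T decreases K.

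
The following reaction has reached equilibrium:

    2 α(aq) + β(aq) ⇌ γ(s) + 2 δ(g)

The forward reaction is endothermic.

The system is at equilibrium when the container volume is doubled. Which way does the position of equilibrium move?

Gas moles: reactants 0, products 2 (Δn_gas = +2). Expansion shifts the system toward the side with more moles of gas — to the right.

right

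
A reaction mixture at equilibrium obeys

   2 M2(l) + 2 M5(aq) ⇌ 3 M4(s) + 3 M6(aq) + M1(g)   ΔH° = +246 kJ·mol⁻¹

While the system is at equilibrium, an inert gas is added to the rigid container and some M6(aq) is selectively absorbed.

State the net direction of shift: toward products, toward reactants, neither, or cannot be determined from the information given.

At constant volume, adding an inert gas leaves every reacting species' partial pressure unchanged, so Q is unchanged — no shift from this change.
Removing M6 (aq), a product, drives the reaction to the right.
Only the nonzero effect(s) matter; the net shift is to the right.

right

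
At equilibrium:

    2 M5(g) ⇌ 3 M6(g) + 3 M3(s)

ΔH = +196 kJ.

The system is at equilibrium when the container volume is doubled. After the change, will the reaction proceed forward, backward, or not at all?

Gas moles: reactants 2, products 3 (Δn_gas = +1). Expansion shifts the system toward the side with more moles of gas — to the right.

right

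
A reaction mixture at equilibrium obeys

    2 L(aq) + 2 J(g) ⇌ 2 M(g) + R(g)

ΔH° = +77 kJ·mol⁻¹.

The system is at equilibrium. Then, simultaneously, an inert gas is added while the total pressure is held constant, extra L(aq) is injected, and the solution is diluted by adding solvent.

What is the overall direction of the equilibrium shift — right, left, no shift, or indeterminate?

cannot be determined

Adding inert gas at constant total pressure expands the volume and lowers every reacting partial pressure. With Δn_gas = 3 − 2 = +1, Q moves away from K toward the side with fewer gas moles, so the system shifts toward the side with more gas moles — to the right.
Adding L (aq), a reactant, drives the reaction to the right.
Dilution lowers every aqueous concentration by the same factor. Δn_aq = 0 − 2 = -2, so the system shifts toward the side with more dissolved moles — to the left.
The individual effects push in opposite directions; without quantitative information the net direction cannot be determined.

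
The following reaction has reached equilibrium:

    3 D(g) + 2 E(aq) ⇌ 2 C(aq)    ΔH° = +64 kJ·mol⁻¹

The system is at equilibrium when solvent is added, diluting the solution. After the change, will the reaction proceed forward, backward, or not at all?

Dilution scales every aqueous concentration by the same factor. Δn_aq = 2 − 2 = 0, so Q is unchanged — no shift.

no shift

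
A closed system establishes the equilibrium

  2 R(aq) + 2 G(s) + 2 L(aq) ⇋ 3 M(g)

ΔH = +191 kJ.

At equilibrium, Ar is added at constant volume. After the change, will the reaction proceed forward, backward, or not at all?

At constant volume, adding an inert gas leaves every reacting species' partial pressure unchanged, so Q is unchanged — no shift from this change.

no shift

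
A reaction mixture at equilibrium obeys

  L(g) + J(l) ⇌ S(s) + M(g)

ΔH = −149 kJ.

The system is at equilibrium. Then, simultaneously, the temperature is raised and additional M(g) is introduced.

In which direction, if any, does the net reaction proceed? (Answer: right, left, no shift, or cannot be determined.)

The forward reaction is exothermic. Raising T favours the endothermic direction — shift to the left.
Adding M (g), a product, drives the reaction to the left.
All effects act in the same direction — net shift to the left.

left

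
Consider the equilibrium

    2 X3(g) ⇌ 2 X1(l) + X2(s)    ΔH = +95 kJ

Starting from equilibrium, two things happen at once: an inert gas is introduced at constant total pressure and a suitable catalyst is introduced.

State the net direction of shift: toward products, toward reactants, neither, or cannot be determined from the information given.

left

Adding inert gas at constant total pressure expands the volume and lowers every reacting partial pressure. With Δn_gas = 0 − 2 = -2, Q moves away from K toward the side with fewer gas moles, so the system shifts toward the side with more gas moles — to the left.
A catalyst speeds both forward and reverse rates equally; it changes neither Q nor K — no shift from this change.
Only the nonzero effect(s) matter; the net shift is to the left.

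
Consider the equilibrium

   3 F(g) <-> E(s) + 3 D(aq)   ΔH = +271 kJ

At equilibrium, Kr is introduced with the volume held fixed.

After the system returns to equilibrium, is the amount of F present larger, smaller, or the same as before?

At constant volume, adding an inert gas leaves every reacting species' partial pressure unchanged, so Q is unchanged — no shift from this change.
No net shift occurs, so the amount of F is unchanged.

unchanged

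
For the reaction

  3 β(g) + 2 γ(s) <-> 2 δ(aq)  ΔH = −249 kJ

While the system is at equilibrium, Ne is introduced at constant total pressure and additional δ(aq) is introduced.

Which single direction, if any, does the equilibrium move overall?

Adding inert gas at constant total pressure expands the volume and lowers every reacting partial pressure. With Δn_gas = 0 − 3 = -3, Q moves away from K toward the side with fewer gas moles, so the system shifts toward the side with more gas moles — to the left.
Adding δ (aq), a product, drives the reaction to the left.
All effects act in the same direction — net shift to the left.

left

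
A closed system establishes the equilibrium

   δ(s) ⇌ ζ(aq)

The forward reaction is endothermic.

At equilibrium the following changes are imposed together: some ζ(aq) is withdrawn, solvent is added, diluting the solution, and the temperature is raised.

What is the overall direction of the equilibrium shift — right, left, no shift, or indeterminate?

Removing ζ (aq), a product, drives the reaction to the right.
Dilution lowers every aqueous concentration by the same factor. Δn_aq = 1 − 0 = +1, so the system shifts toward the side with more dissolved moles — to the right.
The forward reaction is endothermic. Raising T favours the endothermic direction — shift to the right.
All effects act in the same direction — net shift to the right.

right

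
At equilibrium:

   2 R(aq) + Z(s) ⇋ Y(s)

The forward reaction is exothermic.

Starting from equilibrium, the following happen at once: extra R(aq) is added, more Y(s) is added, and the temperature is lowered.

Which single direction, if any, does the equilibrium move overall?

right

Adding R (aq), a reactant, drives the reaction to the right.
Y is a pure solid; its activity is 1 regardless of amount, so Q is unaffected — no shift from this change.
The forward reaction is exothermic. Lowering T favours the exothermic direction — shift to the right.
Only the nonzero effect(s) matter; the net shift is to the right.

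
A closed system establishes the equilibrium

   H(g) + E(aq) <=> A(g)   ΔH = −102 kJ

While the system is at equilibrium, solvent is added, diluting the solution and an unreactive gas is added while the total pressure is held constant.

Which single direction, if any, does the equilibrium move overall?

left

Dilution lowers every aqueous concentration by the same factor. Δn_aq = 0 − 1 = -1, so the system shifts toward the side with more dissolved moles — to the left.
Adding inert gas at constant total pressure expands the volume, scaling every reacting partial pressure by the same factor. Δn_gas = 1 − 1 = 0, so Q is unchanged — no shift.
Only the nonzero effect(s) matter; the net shift is to the left.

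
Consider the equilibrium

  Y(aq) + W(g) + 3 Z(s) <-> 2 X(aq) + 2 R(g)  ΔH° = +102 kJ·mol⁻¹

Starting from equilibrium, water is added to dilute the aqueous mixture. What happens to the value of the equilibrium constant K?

The equilibrium constant depends only on temperature. This perturbation may move the position of equilibrium, but since T is unchanged, K itself is unchanged.

unchanged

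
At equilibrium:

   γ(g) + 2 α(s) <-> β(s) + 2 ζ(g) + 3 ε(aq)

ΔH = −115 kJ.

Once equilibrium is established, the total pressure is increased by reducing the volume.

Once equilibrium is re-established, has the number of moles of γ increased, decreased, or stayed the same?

increases

Gas moles: reactants 1, products 2 (Δn_gas = +1). Compression shifts the system toward the side with fewer moles of gas — to the left.
The net shift is to the left. γ is a reactant, so its amount increases.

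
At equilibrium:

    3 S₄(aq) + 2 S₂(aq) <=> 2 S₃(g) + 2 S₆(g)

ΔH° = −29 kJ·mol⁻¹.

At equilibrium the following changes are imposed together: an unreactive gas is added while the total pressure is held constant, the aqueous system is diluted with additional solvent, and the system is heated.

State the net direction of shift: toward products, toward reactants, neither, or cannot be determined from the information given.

cannot be determined

Adding inert gas at constant total pressure expands the volume and lowers every reacting partial pressure. With Δn_gas = 4 − 0 = +4, Q moves away from K toward the side with fewer gas moles, so the system shifts toward the side with more gas moles — to the right.
Dilution lowers every aqueous concentration by the same factor. Δn_aq = 0 − 5 = -5, so the system shifts toward the side with more dissolved moles — to the left.
The forward reaction is exothermic. Raising T favours the endothermic direction — shift to the left.
The individual effects push in opposite directions; without quantitative information the net direction cannot be determined.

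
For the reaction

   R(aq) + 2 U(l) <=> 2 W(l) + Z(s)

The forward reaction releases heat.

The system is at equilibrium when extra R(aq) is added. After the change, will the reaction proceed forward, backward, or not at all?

right

Adding R (aq), a reactant, drives the reaction to the right.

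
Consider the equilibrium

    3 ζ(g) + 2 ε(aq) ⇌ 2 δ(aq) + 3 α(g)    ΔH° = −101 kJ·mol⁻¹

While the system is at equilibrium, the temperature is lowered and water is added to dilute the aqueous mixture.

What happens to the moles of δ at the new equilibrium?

increases

The forward reaction is exothermic. Lowering T favours the exothermic direction — shift to the right.
Dilution scales every aqueous concentration by the same factor. Δn_aq = 2 − 2 = 0, so Q is unchanged — no shift.
The net shift is to the right. δ is a product, so its amount increases.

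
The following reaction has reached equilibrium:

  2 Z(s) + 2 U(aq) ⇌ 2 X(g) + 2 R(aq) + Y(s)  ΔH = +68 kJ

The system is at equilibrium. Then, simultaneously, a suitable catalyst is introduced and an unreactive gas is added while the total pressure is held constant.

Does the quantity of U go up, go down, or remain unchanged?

decreases

A catalyst speeds both forward and reverse rates equally; it changes neither Q nor K — no shift from this change.
Adding inert gas at constant total pressure expands the volume and lowers every reacting partial pressure. With Δn_gas = 2 − 0 = +2, Q moves away from K toward the side with fewer gas moles, so the system shifts toward the side with more gas moles — to the right.
The net shift is to the right. U is a reactant, so its amount decreases.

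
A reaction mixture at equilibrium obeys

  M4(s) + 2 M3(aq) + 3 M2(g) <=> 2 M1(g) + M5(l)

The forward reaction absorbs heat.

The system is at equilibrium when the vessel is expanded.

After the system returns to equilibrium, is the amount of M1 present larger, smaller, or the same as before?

Gas moles: reactants 3, products 2 (Δn_gas = -1). Expansion shifts the system toward the side with more moles of gas — to the left.
The net shift is to the left. M1 is a product, so its amount decreases.

decreases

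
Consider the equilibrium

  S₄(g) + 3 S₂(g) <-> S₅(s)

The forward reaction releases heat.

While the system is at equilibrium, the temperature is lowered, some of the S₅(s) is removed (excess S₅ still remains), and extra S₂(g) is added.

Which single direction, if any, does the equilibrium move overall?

The forward reaction is exothermic. Lowering T favours the exothermic direction — shift to the right.
S₅ is a pure solid; its activity is 1 regardless of amount, so Q is unaffected — no shift from this change.
Adding S₂ (g), a reactant, drives the reaction to the right.
Only the nonzero effect(s) matter; the net shift is to the right.

right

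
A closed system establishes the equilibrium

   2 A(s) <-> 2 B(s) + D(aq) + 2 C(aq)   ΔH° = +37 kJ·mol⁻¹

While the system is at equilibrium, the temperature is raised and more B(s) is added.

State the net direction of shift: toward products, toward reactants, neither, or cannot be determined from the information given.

The forward reaction is endothermic. Raising T favours the endothermic direction — shift to the right.
B is a pure solid; its activity is 1 regardless of amount, so Q is unaffected — no shift from this change.
Only the nonzero effect(s) matter; the net shift is to the right.

right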